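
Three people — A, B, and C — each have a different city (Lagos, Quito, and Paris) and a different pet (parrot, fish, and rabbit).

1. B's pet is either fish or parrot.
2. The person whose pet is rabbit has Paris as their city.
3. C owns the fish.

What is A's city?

With clues 1–3, Lagos and Quito are impossible for A's city.
That leaves Paris.

Paris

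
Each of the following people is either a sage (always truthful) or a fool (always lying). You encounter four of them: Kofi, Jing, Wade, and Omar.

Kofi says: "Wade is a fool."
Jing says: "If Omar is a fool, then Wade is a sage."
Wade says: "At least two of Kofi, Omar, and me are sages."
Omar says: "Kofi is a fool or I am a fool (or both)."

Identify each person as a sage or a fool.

Kofi: fool, Jing: sage, Wade: sage, Omar: sage

Consider Kofi. Suppose Kofi is a sage.
Then whichever role Omar has, Omar's statement has the wrong truth value — contradiction.
So Kofi is a fool.
With that fixed, Omar's statement is true, so Omar is a sage.
With that fixed, Jing's statement is true, so Jing is a sage.
Consider Wade. Suppose Wade is a fool.
Then Kofi's statement comes out true, contradicting Kofi being a fool.
So Wade is a sage.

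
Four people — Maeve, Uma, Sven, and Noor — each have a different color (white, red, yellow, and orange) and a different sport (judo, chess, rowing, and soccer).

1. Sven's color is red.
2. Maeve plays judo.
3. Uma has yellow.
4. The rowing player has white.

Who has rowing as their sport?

Noor

With clues 1–2, Maeve is impossible for the one with sport rowing.
With clues 1–4, Sven and Uma are impossible for the one with sport rowing.
That leaves Noor.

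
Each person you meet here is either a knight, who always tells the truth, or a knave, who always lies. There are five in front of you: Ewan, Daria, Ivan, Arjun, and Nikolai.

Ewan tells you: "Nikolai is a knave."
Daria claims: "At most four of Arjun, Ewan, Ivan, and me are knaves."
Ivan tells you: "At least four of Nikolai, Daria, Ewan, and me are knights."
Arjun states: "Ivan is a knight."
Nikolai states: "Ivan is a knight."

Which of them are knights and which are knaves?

Regardless of anyone's role, Daria's statement is true, so Daria is a knight.
Consider Ewan. Suppose Ewan is a knave.
Then no assignment of the remaining roles makes every statement match its speaker's type — contradiction.
So Ewan is a knight.
Consider Ivan. Suppose Ivan is a knight.
Then no assignment of the remaining roles makes every statement match its speaker's type — contradiction.
So Ivan is a knave.
With that fixed, Arjun's statement is false, so Arjun is a knave.
With that fixed, Nikolai's statement is false, so Nikolai is a knave.

Ewan: knight, Daria: knight, Ivan: knave, Arjun: knave, Nikolai: knave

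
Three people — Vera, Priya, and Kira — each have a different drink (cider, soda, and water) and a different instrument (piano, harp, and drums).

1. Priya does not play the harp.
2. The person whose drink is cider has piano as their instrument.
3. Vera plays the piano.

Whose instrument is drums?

Priya

With clues 1–3, Kira and Vera are impossible for the one with instrument drums.
That leaves Priya.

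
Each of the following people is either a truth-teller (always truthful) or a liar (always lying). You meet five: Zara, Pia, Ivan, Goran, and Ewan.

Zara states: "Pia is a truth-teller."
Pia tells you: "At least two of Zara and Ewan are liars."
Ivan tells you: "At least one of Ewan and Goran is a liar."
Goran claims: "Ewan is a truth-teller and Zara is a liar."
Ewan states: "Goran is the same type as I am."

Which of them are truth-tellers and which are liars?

Zara: liar, Pia: liar, Ivan: liar, Goran: truth-teller, Ewan: truth-teller

Consider Zara. Suppose Zara is a truth-teller.
Then no assignment of the remaining roles makes every statement match its speaker's type — contradiction.
So Zara is a liar.
Consider Pia. Suppose Pia is a truth-teller.
Then Zara's statement comes out true, contradicting Zara being a liar.
So Pia is a liar.
Consider Ivan. Suppose Ivan is a truth-teller.
Then no assignment of the remaining roles makes every statement match its speaker's type — contradiction.
So Ivan is a liar.
Consider Goran. Suppose Goran is a liar.
Then Ivan's statement comes out true, contradicting Ivan being a liar.
So Goran is a truth-teller.
Consider Ewan. Suppose Ewan is a liar.
Then Pia's statement comes out true, contradicting Pia being a liar.
So Ewan is a truth-teller.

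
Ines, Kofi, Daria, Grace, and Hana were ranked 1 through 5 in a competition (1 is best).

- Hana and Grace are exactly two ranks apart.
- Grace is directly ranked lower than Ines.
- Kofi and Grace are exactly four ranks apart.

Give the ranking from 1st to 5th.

From clues 1–2: Ines is in {1,2,3,4}.
From clues 1–3: Kofi → rank 1, Daria → rank 2, Hana → rank 3, Ines → rank 4, Grace → rank 5.

Kofi, Daria, Hana, Ines, Grace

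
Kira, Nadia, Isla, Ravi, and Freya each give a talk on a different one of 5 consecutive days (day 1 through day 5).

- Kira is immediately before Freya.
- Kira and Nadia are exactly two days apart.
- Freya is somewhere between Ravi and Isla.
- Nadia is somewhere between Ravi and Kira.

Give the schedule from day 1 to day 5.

Isla, Kira, Freya, Nadia, Ravi

From clue 1: Kira is in {1,2,3,4}.
From clues 1–3: Kira is in {2,3}.
From clues 1–4: Isla → day 1, Kira → day 2, Freya → day 3, Nadia → day 4, Ravi → day 5.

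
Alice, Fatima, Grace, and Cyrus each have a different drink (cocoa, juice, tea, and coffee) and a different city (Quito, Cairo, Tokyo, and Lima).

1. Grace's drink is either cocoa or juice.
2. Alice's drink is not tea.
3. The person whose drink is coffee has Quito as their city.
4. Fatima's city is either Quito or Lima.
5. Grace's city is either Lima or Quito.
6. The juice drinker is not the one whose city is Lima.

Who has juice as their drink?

Alice

With clues 1–5, Cyrus and Fatima are impossible for the one with drink juice.
With clues 1–6, Grace is impossible for the one with drink juice.
That leaves Alice.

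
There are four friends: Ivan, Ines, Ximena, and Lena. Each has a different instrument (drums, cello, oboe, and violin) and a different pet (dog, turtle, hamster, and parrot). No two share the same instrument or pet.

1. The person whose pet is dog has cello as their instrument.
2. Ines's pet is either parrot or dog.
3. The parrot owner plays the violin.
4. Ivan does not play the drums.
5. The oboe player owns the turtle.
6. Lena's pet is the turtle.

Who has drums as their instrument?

With clues 1–3, Ines is impossible for the one with instrument drums.
With clues 1–4, Ivan is impossible for the one with instrument drums.
With clues 1–6, Lena is impossible for the one with instrument drums.
That leaves Ximena.

Ximena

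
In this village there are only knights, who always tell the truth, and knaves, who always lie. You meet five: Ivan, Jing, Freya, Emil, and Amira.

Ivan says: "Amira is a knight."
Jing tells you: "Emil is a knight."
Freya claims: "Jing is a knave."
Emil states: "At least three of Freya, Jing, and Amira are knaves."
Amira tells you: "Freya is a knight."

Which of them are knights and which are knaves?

Consider Ivan. Suppose Ivan is a knave.
Then no assignment of the remaining roles makes every statement match its speaker's type — contradiction.
So Ivan is a knight.
Consider Jing. Suppose Jing is a knight.
Then no assignment of the remaining roles makes every statement match its speaker's type — contradiction.
So Jing is a knave.
With that fixed, Freya's statement is true, so Freya is a knight.
With that fixed, Emil's statement is false, so Emil is a knave.
With that fixed, Amira's statement is true, so Amira is a knight.

Ivan: knight, Jing: knave, Freya: knight, Emil: knave, Amira: knight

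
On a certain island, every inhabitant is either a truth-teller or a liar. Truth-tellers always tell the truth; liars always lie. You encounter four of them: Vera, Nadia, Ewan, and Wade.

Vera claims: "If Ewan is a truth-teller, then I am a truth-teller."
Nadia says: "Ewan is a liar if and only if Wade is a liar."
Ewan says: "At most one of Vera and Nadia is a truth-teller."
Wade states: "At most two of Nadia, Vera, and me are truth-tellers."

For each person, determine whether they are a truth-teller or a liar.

Consider Vera. Suppose Vera is a truth-teller.
Then no assignment of the remaining roles makes every statement match its speaker's type — contradiction.
So Vera is a liar.
With that fixed, Ewan's statement is true, so Ewan is a truth-teller.
With that fixed, Wade's statement is true, so Wade is a truth-teller.
With that fixed, Nadia's statement is true, so Nadia is a truth-teller.

Vera: liar, Nadia: truth-teller, Ewan: truth-teller, Wade: truth-teller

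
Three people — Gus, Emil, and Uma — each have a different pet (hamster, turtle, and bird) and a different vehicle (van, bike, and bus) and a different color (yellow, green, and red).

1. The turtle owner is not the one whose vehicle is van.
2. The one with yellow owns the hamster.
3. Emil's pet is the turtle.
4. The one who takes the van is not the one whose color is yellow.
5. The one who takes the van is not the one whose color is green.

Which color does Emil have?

green

With clues 1–3, yellow is impossible for Emil's color.
With clues 1–5, red is impossible for Emil's color.
That leaves green.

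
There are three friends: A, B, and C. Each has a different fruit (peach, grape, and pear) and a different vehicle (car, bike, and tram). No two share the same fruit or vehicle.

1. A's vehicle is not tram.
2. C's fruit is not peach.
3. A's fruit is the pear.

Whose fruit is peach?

B

With clues 1–2, C is impossible for the one with fruit peach.
With clues 1–3, A is impossible for the one with fruit peach.
That leaves B.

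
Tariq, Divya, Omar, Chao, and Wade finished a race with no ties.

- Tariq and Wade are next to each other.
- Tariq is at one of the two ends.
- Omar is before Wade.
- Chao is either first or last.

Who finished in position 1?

With clues 1–2, Wade is ruled out for place 1.
With clues 1–3, Tariq is ruled out for place 1.
With clues 1–4, Divya and Omar are ruled out for place 1.
So place 1 is Chao.

Chao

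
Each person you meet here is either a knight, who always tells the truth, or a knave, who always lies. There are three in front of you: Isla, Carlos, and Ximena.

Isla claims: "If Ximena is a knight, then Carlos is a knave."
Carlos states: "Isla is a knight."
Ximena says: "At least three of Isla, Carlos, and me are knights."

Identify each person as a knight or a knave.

Isla: knight, Carlos: knight, Ximena: knave

Consider Isla. Suppose Isla is a knave.
Then no assignment of the remaining roles makes every statement match its speaker's type — contradiction.
So Isla is a knight.
With that fixed, Carlos's statement is true, so Carlos is a knight.
Consider Ximena. Suppose Ximena is a knight.
Then Isla's statement comes out false, contradicting Isla being a knight.
So Ximena is a knave.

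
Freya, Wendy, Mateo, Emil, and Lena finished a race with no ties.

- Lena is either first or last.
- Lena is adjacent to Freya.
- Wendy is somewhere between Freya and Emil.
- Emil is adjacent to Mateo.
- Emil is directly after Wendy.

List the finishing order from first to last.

From clue 1: Lena is in {1,5}.
From clues 1–2: Freya is in {2,4}.
From clues 1–4: Wendy → place 3.
From clues 1–5: Lena → place 1, Freya → place 2, Emil → place 4, Mateo → place 5.

Lena, Freya, Wendy, Emil, Mateo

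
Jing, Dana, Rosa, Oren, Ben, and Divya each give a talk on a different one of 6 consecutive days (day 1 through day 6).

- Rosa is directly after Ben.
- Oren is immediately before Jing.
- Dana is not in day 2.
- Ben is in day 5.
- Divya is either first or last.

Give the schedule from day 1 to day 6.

From clue 1: Rosa is in {2,3,4,5,6}.
From clues 1–2: Jing is in {2,3,4,5,6}.
From clues 1–4: Ben → day 5, Rosa → day 6.
From clues 1–5: Divya → day 1, Oren → day 2, Jing → day 3, Dana → day 4.

Divya, Oren, Jing, Dana, Ben, Rosa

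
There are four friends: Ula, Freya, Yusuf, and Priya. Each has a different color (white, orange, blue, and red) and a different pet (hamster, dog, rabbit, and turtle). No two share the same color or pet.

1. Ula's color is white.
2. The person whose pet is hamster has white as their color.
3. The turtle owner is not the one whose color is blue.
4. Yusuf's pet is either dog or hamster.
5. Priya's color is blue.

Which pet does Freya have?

turtle

With clues 1–2, hamster is impossible for Freya's pet.
With clues 1–4, dog is impossible for Freya's pet.
With clues 1–5, rabbit is impossible for Freya's pet.
That leaves turtle.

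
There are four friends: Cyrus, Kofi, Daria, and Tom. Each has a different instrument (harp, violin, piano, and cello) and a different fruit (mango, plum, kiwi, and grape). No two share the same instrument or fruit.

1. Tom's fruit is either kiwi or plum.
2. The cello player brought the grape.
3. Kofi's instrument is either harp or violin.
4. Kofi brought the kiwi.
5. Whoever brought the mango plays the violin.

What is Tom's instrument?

piano

With clues 1–2, cello is impossible for Tom's instrument.
With clues 1–5, harp and violin are impossible for Tom's instrument.
That leaves piano.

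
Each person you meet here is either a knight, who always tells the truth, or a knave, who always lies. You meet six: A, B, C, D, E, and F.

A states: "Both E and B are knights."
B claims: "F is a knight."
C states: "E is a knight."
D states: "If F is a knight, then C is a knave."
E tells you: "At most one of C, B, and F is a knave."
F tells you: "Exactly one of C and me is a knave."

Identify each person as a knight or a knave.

A: knave, B: knave, C: knave, D: knight, E: knave, F: knave

Consider A. Suppose A is a knight.
Then no assignment of the remaining roles makes every statement match its speaker's type — contradiction.
So A is a knave.
Consider B. Suppose B is a knight.
Then no assignment of the remaining roles makes every statement match its speaker's type — contradiction.
So B is a knave.
Consider C. Suppose C is a knight.
Then whichever role F has, F's statement has the wrong truth value — contradiction.
So C is a knave.
With that fixed, D's statement is true, so D is a knight.
With that fixed, E's statement is false, so E is a knave.
Consider F. Suppose F is a knight.
Then B's statement comes out true, contradicting B being a knave.
So F is a knave.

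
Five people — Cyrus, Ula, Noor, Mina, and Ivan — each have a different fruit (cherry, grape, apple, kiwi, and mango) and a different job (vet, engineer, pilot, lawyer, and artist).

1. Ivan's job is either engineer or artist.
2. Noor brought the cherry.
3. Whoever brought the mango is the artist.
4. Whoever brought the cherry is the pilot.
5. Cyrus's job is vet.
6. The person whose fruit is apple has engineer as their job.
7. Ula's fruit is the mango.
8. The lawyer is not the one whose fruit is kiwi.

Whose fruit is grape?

Mina

With clues 1–2, Noor is impossible for the one with fruit grape.
With clues 1–6, Ivan is impossible for the one with fruit grape.
With clues 1–7, Ula is impossible for the one with fruit grape.
With clues 1–8, Cyrus is impossible for the one with fruit grape.
That leaves Mina.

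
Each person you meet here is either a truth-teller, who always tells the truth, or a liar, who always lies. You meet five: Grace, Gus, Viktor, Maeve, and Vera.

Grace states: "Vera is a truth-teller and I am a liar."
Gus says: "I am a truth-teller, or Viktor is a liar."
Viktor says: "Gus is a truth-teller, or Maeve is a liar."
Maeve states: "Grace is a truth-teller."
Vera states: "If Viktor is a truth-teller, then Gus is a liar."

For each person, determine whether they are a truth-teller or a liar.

Consider Grace. Suppose Grace is a truth-teller.
Then Grace's own statement would have to be true, but it can't be — contradiction.
So Grace is a liar.
With that fixed, Maeve's statement is false, so Maeve is a liar.
With that fixed, Viktor's statement is true, so Viktor is a truth-teller.
Consider Gus. Suppose Gus is a liar.
Then no assignment of the remaining roles makes every statement match its speaker's type — contradiction.
So Gus is a truth-teller.
With that fixed, Vera's statement is false, so Vera is a liar.

Grace: liar, Gus: truth-teller, Viktor: truth-teller, Maeve: liar, Vera: liar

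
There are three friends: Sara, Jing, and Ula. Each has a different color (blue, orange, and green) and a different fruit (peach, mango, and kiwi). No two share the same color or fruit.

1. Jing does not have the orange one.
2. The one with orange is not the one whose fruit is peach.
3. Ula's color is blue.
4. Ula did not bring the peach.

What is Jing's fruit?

With clues 1–4, kiwi and mango are impossible for Jing's fruit.
That leaves peach.

peach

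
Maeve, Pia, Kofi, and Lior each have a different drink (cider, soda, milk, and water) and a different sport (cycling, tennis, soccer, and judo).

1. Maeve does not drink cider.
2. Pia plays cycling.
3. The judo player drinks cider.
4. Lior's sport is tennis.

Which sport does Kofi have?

With clues 1–2, cycling is impossible for Kofi's sport.
With clues 1–4, soccer and tennis are impossible for Kofi's sport.
That leaves judo.

judo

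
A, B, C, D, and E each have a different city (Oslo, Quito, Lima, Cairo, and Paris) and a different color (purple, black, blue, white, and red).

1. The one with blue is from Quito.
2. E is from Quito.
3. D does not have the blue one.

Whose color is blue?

E

With clues 1–2, A, B, C, and D are impossible for the one with color blue.
That leaves E.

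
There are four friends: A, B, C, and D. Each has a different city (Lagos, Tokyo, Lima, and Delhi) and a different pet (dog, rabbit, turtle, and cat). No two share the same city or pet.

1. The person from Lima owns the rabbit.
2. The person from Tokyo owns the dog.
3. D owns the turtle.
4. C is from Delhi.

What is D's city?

With clues 1–3, Lima and Tokyo are impossible for D's city.
With clues 1–4, Delhi is impossible for D's city.
That leaves Lagos.

Lagos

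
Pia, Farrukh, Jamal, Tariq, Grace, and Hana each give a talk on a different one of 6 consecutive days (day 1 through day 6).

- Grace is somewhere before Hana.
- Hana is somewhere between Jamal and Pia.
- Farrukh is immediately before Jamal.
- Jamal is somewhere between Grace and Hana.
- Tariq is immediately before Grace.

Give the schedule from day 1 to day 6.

Tariq, Grace, Farrukh, Jamal, Hana, Pia

From clue 1: Grace is in {1,2,3,4,5}.
From clues 1–2: Hana is in {3,4,5}.
From clues 1–4: Pia is in {5,6}.
From clues 1–5: Tariq → day 1, Grace → day 2, Farrukh → day 3, Jamal → day 4, Hana → day 5, Pia → day 6.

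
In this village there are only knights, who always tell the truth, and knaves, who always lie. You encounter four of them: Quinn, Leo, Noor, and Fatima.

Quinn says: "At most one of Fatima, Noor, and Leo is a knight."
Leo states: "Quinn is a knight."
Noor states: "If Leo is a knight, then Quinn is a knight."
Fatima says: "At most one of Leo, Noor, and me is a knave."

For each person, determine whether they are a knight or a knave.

Consider Quinn. Suppose Quinn is a knight.
Then no assignment of the remaining roles makes every statement match its speaker's type — contradiction.
So Quinn is a knave.
With that fixed, Leo's statement is false, so Leo is a knave.
With that fixed, Noor's statement is true, so Noor is a knight.
Consider Fatima. Suppose Fatima is a knave.
Then Quinn's statement comes out true, contradicting Quinn being a knave.
So Fatima is a knight.

Quinn: knave, Leo: knave, Noor: knight, Fatima: knight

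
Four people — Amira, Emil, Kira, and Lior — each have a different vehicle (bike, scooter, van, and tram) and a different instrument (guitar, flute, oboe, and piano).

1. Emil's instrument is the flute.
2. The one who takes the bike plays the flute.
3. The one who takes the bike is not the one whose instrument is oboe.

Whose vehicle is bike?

Emil

With clues 1–2, Amira, Kira, and Lior are impossible for the one with vehicle bike.
That leaves Emil.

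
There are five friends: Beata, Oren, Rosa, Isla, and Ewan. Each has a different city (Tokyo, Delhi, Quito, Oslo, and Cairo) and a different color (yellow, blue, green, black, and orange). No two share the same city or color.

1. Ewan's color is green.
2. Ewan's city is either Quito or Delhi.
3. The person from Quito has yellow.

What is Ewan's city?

Delhi

With clues 1–2, Cairo, Oslo, and Tokyo are impossible for Ewan's city.
With clues 1–3, Quito is impossible for Ewan's city.
That leaves Delhi.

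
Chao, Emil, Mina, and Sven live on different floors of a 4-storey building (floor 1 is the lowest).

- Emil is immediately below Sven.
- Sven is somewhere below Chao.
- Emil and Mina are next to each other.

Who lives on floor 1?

With clue 1, Sven is ruled out for floor 1.
With clues 1–2, Chao is ruled out for floor 1.
With clues 1–3, Emil is ruled out for floor 1.
So floor 1 is Mina.

Mina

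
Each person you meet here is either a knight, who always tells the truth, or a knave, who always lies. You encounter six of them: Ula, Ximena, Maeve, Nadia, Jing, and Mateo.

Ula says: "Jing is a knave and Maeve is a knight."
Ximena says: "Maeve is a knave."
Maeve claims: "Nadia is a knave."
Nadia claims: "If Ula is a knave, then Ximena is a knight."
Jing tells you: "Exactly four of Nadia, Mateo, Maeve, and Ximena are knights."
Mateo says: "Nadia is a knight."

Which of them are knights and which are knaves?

Ula: knave, Ximena: knight, Maeve: knave, Nadia: knight, Jing: knave, Mateo: knight

Consider Ula. Suppose Ula is a knight.
Then no assignment of the remaining roles makes every statement match its speaker's type — contradiction.
So Ula is a knave.
Consider Ximena. Suppose Ximena is a knave.
Then no assignment of the remaining roles makes every statement match its speaker's type — contradiction.
So Ximena is a knight.
With that fixed, Nadia's statement is true, so Nadia is a knight.
With that fixed, Mateo's statement is true, so Mateo is a knight.
With that fixed, Maeve's statement is false, so Maeve is a knave.
With that fixed, Jing's statement is false, so Jing is a knave.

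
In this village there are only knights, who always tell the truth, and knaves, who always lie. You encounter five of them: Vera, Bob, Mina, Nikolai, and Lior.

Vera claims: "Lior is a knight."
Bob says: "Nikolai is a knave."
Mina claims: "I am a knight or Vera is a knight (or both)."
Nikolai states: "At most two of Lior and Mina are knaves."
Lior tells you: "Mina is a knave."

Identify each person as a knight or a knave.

Regardless of anyone's role, Nikolai's statement is true, so Nikolai is a knight.
With that fixed, Bob's statement is false, so Bob is a knave.
Consider Vera. Suppose Vera is a knight.
Then no assignment of the remaining roles makes every statement match its speaker's type — contradiction.
So Vera is a knave.
Consider Mina. Suppose Mina is a knave.
Then no assignment of the remaining roles makes every statement match its speaker's type — contradiction.
So Mina is a knight.
With that fixed, Lior's statement is false, so Lior is a knave.

Vera: knave, Bob: knave, Mina: knight, Nikolai: knight, Lior: knave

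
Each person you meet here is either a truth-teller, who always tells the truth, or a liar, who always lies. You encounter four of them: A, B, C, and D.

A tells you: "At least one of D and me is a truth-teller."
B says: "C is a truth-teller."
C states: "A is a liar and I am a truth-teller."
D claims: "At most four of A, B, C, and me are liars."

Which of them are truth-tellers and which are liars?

Regardless of anyone's role, D's statement is true, so D is a truth-teller.
With that fixed, A's statement is true, so A is a truth-teller.
With that fixed, C's statement is false, so C is a liar.
With that fixed, B's statement is false, so B is a liar.

A: truth-teller, B: liar, C: liar, D: truth-teller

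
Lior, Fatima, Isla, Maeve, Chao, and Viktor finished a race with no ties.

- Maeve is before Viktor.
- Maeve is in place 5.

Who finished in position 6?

Viktor

With clue 1, Maeve is ruled out for place 6.
With clues 1–2, Chao, Fatima, Isla, and Lior are ruled out for place 6.
So place 6 is Viktor.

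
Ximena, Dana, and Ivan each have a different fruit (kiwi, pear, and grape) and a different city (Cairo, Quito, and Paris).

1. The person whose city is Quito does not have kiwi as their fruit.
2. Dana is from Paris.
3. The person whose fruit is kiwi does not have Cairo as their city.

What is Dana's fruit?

kiwi

With clues 1–3, grape and pear are impossible for Dana's fruit.
That leaves kiwi.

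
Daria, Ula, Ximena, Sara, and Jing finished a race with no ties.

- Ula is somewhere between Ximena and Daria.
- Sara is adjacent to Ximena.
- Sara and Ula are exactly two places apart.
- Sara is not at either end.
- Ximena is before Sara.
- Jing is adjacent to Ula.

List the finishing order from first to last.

Ximena, Sara, Jing, Ula, Daria

From clue 1: Ula is in {2,3,4}.
From clues 1–4: Daria is in {1,5}.
From clues 1–6: Ximena → place 1, Sara → place 2, Jing → place 3, Ula → place 4, Daria → place 5.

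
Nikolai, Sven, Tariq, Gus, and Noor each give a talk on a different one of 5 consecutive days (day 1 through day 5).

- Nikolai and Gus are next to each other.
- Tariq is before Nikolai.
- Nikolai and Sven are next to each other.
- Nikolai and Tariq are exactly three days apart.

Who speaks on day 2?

Noor

With clues 1–3, Nikolai is ruled out for day 2.
With clues 1–4, Gus, Sven, and Tariq are ruled out for day 2.
So day 2 is Noor.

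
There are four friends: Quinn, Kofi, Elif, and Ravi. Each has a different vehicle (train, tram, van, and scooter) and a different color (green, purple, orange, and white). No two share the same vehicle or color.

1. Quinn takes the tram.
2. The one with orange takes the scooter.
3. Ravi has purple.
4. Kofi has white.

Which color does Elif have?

With clues 1–3, purple is impossible for Elif's color.
With clues 1–4, green and white are impossible for Elif's color.
That leaves orange.

orange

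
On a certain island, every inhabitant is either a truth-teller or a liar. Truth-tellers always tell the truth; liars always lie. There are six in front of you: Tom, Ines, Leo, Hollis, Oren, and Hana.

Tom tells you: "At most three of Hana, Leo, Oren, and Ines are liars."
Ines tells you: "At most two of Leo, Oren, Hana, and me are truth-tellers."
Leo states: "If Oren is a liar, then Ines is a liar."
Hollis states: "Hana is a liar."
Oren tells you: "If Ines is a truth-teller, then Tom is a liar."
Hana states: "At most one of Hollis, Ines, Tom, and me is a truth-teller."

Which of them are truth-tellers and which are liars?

Tom: truth-teller, Ines: truth-teller, Leo: liar, Hollis: truth-teller, Oren: liar, Hana: liar

Consider Tom. Suppose Tom is a liar.
Then no assignment of the remaining roles makes every statement match its speaker's type — contradiction.
So Tom is a truth-teller.
Consider Ines. Suppose Ines is a liar.
Then no assignment of the remaining roles makes every statement match its speaker's type — contradiction.
So Ines is a truth-teller.
With that fixed, Oren's statement is false, so Oren is a liar.
With that fixed, Hana's statement is false, so Hana is a liar.
With that fixed, Leo's statement is false, so Leo is a liar.
With that fixed, Hollis's statement is true, so Hollis is a truth-teller.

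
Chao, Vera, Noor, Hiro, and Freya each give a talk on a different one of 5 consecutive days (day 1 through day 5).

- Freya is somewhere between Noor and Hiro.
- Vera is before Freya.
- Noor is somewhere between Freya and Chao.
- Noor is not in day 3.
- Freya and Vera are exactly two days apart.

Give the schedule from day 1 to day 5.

From clue 1: Freya is in {2,3,4}.
From clues 1–2: Freya is in {3,4}.
From clues 1–4: Chao is in {1,5}.
From clues 1–5: Vera → day 1, Hiro → day 2, Freya → day 3, Noor → day 4, Chao → day 5.

Vera, Hiro, Freya, Noor, Chao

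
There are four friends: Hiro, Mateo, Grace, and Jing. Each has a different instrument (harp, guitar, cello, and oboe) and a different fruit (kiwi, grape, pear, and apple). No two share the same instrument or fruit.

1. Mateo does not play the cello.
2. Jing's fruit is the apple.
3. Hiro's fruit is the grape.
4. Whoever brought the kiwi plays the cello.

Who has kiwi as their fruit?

With clues 1–2, Jing is impossible for the one with fruit kiwi.
With clues 1–3, Hiro is impossible for the one with fruit kiwi.
With clues 1–4, Mateo is impossible for the one with fruit kiwi.
That leaves Grace.

Grace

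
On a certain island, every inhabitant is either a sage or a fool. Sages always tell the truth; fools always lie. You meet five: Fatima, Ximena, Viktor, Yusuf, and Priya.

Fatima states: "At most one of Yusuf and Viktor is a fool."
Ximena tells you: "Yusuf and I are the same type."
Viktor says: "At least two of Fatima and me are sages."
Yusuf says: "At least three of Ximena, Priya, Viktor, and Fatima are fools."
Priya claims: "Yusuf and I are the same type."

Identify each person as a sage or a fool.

Consider Fatima. Suppose Fatima is a fool.
Then no assignment of the remaining roles makes every statement match its speaker's type — contradiction.
So Fatima is a sage.
Consider Ximena. Suppose Ximena is a sage.
Then no assignment of the remaining roles makes every statement match its speaker's type — contradiction.
So Ximena is a fool.
Consider Viktor. Suppose Viktor is a sage.
Then no assignment of the remaining roles makes every statement match its speaker's type — contradiction.
So Viktor is a fool.
Consider Yusuf. Suppose Yusuf is a fool.
Then Fatima's statement comes out false, contradicting Fatima being a sage.
So Yusuf is a sage.
Consider Priya. Suppose Priya is a sage.
Then Yusuf's statement comes out false, contradicting Yusuf being a sage.
So Priya is a fool.

Fatima: sage, Ximena: fool, Viktor: fool, Yusuf: sage, Priya: fool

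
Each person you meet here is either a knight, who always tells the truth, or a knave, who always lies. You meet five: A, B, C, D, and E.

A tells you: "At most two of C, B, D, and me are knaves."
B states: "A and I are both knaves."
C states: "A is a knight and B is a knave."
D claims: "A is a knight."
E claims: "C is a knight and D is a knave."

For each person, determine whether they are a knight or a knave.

A: knight, B: knave, C: knight, D: knight, E: knave

Consider A. Suppose A is a knave.
Then whichever role B has, B's statement has the wrong truth value — contradiction.
So A is a knight.
With that fixed, B's statement is false, so B is a knave.
With that fixed, C's statement is true, so C is a knight.
With that fixed, D's statement is true, so D is a knight.
With that fixed, E's statement is false, so E is a knave.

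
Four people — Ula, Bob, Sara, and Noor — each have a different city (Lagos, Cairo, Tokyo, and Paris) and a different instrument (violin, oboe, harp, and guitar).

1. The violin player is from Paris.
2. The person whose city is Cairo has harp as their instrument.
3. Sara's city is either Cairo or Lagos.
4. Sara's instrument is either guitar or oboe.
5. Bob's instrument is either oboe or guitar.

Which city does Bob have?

With clues 1–4, Lagos is impossible for Bob's city.
With clues 1–5, Cairo and Paris are impossible for Bob's city.
That leaves Tokyo.

Tokyo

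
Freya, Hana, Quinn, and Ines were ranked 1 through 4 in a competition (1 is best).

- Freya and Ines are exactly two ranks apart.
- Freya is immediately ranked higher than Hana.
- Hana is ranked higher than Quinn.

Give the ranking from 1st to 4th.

Freya, Hana, Ines, Quinn

From clues 1–2: Freya is in {1,2,3}.
From clues 1–3: Freya → rank 1, Hana → rank 2, Ines → rank 3, Quinn → rank 4.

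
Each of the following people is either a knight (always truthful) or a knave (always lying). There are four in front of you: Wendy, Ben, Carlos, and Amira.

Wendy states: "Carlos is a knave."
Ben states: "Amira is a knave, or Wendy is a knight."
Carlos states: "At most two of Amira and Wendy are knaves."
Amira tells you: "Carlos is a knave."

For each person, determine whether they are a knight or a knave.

Regardless of anyone's role, Carlos's statement is true, so Carlos is a knight.
With that fixed, Amira's statement is false, so Amira is a knave.
With that fixed, Wendy's statement is false, so Wendy is a knave.
With that fixed, Ben's statement is true, so Ben is a knight.

Wendy: knave, Ben: knight, Carlos: knight, Amira: knave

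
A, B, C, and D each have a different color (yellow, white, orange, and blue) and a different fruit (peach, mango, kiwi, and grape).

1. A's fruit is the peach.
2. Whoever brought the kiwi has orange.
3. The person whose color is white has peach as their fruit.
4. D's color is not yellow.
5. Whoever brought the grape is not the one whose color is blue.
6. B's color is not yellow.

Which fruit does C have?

Clue 1 rules out peach for C's fruit.
With clues 1–6, kiwi and mango are impossible for C's fruit.
That leaves grape.

grape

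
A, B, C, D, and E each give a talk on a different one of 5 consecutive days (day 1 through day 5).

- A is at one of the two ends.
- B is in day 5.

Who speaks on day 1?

With clues 1–2, B, C, D, and E are ruled out for day 1.
So day 1 is A.

A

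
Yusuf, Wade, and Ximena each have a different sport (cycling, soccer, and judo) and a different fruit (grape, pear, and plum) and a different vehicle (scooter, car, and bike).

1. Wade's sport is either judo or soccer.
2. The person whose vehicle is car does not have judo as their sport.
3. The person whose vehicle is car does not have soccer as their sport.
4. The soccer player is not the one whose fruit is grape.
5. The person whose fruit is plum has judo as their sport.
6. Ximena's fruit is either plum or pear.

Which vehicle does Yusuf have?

car

With clues 1–6, bike and scooter are impossible for Yusuf's vehicle.
That leaves car.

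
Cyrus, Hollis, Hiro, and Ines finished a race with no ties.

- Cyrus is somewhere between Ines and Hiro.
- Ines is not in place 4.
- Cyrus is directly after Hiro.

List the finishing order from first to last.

Hiro, Cyrus, Ines, Hollis

From clue 1: Cyrus is in {2,3}.
From clues 1–3: Hiro → place 1, Cyrus → place 2, Ines → place 3, Hollis → place 4.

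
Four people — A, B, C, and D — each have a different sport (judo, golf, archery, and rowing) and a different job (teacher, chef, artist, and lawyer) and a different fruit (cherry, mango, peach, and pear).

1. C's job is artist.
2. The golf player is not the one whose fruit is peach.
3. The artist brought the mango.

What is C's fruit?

mango

With clues 1–3, cherry, peach, and pear are impossible for C's fruit.
That leaves mango.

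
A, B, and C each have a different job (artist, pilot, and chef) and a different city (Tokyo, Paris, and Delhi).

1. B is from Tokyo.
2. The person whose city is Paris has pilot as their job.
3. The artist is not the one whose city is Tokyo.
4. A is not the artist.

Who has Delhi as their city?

C

Clue 1 rules out B for the one with city Delhi.
With clues 1–4, A is impossible for the one with city Delhi.
That leaves C.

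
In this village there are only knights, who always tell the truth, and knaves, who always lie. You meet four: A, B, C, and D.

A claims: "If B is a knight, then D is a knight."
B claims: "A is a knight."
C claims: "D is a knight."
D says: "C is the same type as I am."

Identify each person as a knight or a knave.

Consider A. Suppose A is a knave.
Then no assignment of the remaining roles makes every statement match its speaker's type — contradiction.
So A is a knight.
With that fixed, B's statement is true, so B is a knight.
Consider C. Suppose C is a knave.
Then whichever role D has, D's statement has the wrong truth value — contradiction.
So C is a knight.
Consider D. Suppose D is a knave.
Then A's statement comes out false, contradicting A being a knight.
So D is a knight.

A: knight, B: knight, C: knight, D: knight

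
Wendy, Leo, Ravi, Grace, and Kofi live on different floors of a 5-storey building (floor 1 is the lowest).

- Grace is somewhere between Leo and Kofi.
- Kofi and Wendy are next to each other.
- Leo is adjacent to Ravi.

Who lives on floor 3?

Grace

With clues 1–2, Leo is ruled out for floor 3.
With clues 1–3, Kofi, Ravi, and Wendy are ruled out for floor 3.
So floor 3 is Grace.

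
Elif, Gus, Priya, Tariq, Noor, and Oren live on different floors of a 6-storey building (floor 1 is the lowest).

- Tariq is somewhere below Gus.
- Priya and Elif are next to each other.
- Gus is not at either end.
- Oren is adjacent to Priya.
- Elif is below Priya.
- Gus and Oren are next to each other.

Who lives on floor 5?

Gus

With clues 1–3, Tariq is ruled out for floor 5.
With clues 1–4, Noor is ruled out for floor 5.
With clues 1–5, Elif is ruled out for floor 5.
With clues 1–6, Oren and Priya are ruled out for floor 5.
So floor 5 is Gus.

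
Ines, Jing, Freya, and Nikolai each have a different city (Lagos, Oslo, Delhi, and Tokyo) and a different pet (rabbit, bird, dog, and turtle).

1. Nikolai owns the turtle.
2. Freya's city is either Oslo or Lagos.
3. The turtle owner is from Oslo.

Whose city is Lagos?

With clues 1–3, Ines, Jing, and Nikolai are impossible for the one with city Lagos.
That leaves Freya.

Freya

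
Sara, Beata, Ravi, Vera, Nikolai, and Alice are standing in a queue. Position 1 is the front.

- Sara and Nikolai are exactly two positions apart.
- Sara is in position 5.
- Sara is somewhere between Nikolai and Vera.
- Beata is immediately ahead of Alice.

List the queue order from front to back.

From clues 1–2: Nikolai → position 3, Sara → position 5.
From clues 1–3: Vera → position 6.
From clues 1–4: Beata → position 1, Alice → position 2, Ravi → position 4.

Beata, Alice, Nikolai, Ravi, Sara, Vera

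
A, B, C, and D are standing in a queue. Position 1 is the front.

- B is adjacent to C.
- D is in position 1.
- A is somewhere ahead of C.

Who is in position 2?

With clues 1–2, D is ruled out for position 2.
With clues 1–3, B and C are ruled out for position 2.
So position 2 is A.

A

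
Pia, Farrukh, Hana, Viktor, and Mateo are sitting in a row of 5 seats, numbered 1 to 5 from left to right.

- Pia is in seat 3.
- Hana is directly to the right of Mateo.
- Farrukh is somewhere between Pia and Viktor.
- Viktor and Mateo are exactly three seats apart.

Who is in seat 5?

With clue 1, Pia is ruled out for seat 5.
With clues 1–2, Mateo is ruled out for seat 5.
With clues 1–3, Farrukh is ruled out for seat 5.
With clues 1–4, Viktor is ruled out for seat 5.
So seat 5 is Hana.

Hana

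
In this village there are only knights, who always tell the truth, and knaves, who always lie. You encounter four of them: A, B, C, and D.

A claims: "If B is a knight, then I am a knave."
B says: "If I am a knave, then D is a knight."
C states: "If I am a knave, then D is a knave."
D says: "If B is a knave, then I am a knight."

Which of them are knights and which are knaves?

A: knight, B: knave, C: knight, D: knave

Consider A. Suppose A is a knave.
Then A's own statement would have to be false, but it can't be — contradiction.
So A is a knight.
Consider B. Suppose B is a knight.
Then A's statement comes out false, contradicting A being a knight.
So B is a knave.
Consider C. Suppose C is a knave.
Then no assignment of the remaining roles makes every statement match its speaker's type — contradiction.
So C is a knight.
Consider D. Suppose D is a knight.
Then B's statement comes out true, contradicting B being a knave.
So D is a knave.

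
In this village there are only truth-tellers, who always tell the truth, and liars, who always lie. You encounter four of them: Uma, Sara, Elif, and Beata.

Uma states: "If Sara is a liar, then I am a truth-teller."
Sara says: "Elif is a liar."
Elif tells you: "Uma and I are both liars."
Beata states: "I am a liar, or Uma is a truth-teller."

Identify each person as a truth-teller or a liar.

Consider Uma. Suppose Uma is a liar.
Then whichever role Elif has, Elif's statement has the wrong truth value — contradiction.
So Uma is a truth-teller.
With that fixed, Elif's statement is false, so Elif is a liar.
With that fixed, Beata's statement is true, so Beata is a truth-teller.
With that fixed, Sara's statement is true, so Sara is a truth-teller.

Uma: truth-teller, Sara: truth-teller, Elif: liar, Beata: truth-teller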